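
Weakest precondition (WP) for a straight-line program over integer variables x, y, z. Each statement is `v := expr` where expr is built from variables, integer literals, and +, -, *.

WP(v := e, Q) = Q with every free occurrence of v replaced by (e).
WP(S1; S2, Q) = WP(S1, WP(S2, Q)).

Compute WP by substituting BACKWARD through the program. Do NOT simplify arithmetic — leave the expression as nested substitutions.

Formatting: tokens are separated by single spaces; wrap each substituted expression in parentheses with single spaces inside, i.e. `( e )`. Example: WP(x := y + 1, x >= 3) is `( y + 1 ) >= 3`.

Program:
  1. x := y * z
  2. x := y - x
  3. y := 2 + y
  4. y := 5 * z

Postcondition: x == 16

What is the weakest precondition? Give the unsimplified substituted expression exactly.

Answer: ( y - ( y * z ) ) == 16

Derivation:
post: x == 16
stmt 4: y := 5 * z  -- replace 0 occurrence(s) of y with (5 * z)
  => x == 16
stmt 3: y := 2 + y  -- replace 0 occurrence(s) of y with (2 + y)
  => x == 16
stmt 2: x := y - x  -- replace 1 occurrence(s) of x with (y - x)
  => ( y - x ) == 16
stmt 1: x := y * z  -- replace 1 occurrence(s) of x with (y * z)
  => ( y - ( y * z ) ) == 16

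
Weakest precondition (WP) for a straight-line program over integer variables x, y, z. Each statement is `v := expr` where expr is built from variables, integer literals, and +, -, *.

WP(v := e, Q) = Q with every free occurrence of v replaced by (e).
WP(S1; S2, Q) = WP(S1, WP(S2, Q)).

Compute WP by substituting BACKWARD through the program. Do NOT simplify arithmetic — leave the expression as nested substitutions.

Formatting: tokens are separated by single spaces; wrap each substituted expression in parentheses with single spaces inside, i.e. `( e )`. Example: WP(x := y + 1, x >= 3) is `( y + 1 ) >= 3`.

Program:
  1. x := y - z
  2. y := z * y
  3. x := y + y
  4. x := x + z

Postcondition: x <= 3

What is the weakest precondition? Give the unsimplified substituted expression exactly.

Answer: ( ( ( z * y ) + ( z * y ) ) + z ) <= 3

Derivation:
post: x <= 3
stmt 4: x := x + z  -- replace 1 occurrence(s) of x with (x + z)
  => ( x + z ) <= 3
stmt 3: x := y + y  -- replace 1 occurrence(s) of x with (y + y)
  => ( ( y + y ) + z ) <= 3
stmt 2: y := z * y  -- replace 2 occurrence(s) of y with (z * y)
  => ( ( ( z * y ) + ( z * y ) ) + z ) <= 3
stmt 1: x := y - z  -- replace 0 occurrence(s) of x with (y - z)
  => ( ( ( z * y ) + ( z * y ) ) + z ) <= 3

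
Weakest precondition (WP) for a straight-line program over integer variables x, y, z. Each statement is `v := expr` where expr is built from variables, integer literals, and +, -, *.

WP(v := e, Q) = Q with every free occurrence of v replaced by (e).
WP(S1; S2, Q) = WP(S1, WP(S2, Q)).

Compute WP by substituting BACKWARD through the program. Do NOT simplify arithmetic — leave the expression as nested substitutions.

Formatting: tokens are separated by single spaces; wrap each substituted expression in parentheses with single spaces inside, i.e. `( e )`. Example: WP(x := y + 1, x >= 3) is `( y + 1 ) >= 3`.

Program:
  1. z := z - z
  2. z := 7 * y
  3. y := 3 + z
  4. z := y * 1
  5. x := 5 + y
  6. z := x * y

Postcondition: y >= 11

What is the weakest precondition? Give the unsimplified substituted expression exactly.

Answer: ( 3 + ( 7 * y ) ) >= 11

Derivation:
post: y >= 11
stmt 6: z := x * y  -- replace 0 occurrence(s) of z with (x * y)
  => y >= 11
stmt 5: x := 5 + y  -- replace 0 occurrence(s) of x with (5 + y)
  => y >= 11
stmt 4: z := y * 1  -- replace 0 occurrence(s) of z with (y * 1)
  => y >= 11
stmt 3: y := 3 + z  -- replace 1 occurrence(s) of y with (3 + z)
  => ( 3 + z ) >= 11
stmt 2: z := 7 * y  -- replace 1 occurrence(s) of z with (7 * y)
  => ( 3 + ( 7 * y ) ) >= 11
stmt 1: z := z - z  -- replace 0 occurrence(s) of z with (z - z)
  => ( 3 + ( 7 * y ) ) >= 11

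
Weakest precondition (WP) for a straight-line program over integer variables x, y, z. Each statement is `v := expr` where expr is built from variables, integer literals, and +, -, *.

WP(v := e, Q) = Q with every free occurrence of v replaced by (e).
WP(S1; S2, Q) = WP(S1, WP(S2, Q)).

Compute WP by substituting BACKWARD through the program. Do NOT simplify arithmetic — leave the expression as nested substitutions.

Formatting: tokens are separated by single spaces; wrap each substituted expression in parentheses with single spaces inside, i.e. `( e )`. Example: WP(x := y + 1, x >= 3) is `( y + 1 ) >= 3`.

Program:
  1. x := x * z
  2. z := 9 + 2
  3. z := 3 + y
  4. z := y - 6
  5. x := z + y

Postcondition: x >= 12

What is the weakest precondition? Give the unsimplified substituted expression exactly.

Answer: ( ( y - 6 ) + y ) >= 12

Derivation:
post: x >= 12
stmt 5: x := z + y  -- replace 1 occurrence(s) of x with (z + y)
  => ( z + y ) >= 12
stmt 4: z := y - 6  -- replace 1 occurrence(s) of z with (y - 6)
  => ( ( y - 6 ) + y ) >= 12
stmt 3: z := 3 + y  -- replace 0 occurrence(s) of z with (3 + y)
  => ( ( y - 6 ) + y ) >= 12
stmt 2: z := 9 + 2  -- replace 0 occurrence(s) of z with (9 + 2)
  => ( ( y - 6 ) + y ) >= 12
stmt 1: x := x * z  -- replace 0 occurrence(s) of x with (x * z)
  => ( ( y - 6 ) + y ) >= 12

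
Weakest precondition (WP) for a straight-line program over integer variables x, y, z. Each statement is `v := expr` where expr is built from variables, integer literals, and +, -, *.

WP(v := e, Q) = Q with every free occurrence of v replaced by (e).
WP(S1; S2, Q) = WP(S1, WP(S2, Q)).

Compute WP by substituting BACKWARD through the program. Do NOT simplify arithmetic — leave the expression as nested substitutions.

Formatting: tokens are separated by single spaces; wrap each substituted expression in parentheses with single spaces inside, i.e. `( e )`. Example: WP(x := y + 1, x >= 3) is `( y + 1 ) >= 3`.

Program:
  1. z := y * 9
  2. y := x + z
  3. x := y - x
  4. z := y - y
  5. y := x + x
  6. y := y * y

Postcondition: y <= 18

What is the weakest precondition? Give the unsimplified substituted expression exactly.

post: y <= 18
stmt 6: y := y * y  -- replace 1 occurrence(s) of y with (y * y)
  => ( y * y ) <= 18
stmt 5: y := x + x  -- replace 2 occurrence(s) of y with (x + x)
  => ( ( x + x ) * ( x + x ) ) <= 18
stmt 4: z := y - y  -- replace 0 occurrence(s) of z with (y - y)
  => ( ( x + x ) * ( x + x ) ) <= 18
stmt 3: x := y - x  -- replace 4 occurrence(s) of x with (y - x)
  => ( ( ( y - x ) + ( y - x ) ) * ( ( y - x ) + ( y - x ) ) ) <= 18
stmt 2: y := x + z  -- replace 4 occurrence(s) of y with (x + z)
  => ( ( ( ( x + z ) - x ) + ( ( x + z ) - x ) ) * ( ( ( x + z ) - x ) + ( ( x + z ) - x ) ) ) <= 18
stmt 1: z := y * 9  -- replace 4 occurrence(s) of z with (y * 9)
  => ( ( ( ( x + ( y * 9 ) ) - x ) + ( ( x + ( y * 9 ) ) - x ) ) * ( ( ( x + ( y * 9 ) ) - x ) + ( ( x + ( y * 9 ) ) - x ) ) ) <= 18

Answer: ( ( ( ( x + ( y * 9 ) ) - x ) + ( ( x + ( y * 9 ) ) - x ) ) * ( ( ( x + ( y * 9 ) ) - x ) + ( ( x + ( y * 9 ) ) - x ) ) ) <= 18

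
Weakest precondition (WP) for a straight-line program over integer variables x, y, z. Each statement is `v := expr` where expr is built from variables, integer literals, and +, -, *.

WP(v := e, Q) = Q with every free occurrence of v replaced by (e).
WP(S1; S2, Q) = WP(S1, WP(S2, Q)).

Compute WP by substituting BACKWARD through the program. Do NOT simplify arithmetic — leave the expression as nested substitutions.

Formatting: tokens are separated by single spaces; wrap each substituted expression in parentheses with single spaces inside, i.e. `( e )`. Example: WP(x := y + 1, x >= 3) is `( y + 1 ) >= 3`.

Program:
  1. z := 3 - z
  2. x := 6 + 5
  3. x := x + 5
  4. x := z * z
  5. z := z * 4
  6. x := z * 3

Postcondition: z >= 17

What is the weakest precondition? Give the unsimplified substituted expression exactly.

post: z >= 17
stmt 6: x := z * 3  -- replace 0 occurrence(s) of x with (z * 3)
  => z >= 17
stmt 5: z := z * 4  -- replace 1 occurrence(s) of z with (z * 4)
  => ( z * 4 ) >= 17
stmt 4: x := z * z  -- replace 0 occurrence(s) of x with (z * z)
  => ( z * 4 ) >= 17
stmt 3: x := x + 5  -- replace 0 occurrence(s) of x with (x + 5)
  => ( z * 4 ) >= 17
stmt 2: x := 6 + 5  -- replace 0 occurrence(s) of x with (6 + 5)
  => ( z * 4 ) >= 17
stmt 1: z := 3 - z  -- replace 1 occurrence(s) of z with (3 - z)
  => ( ( 3 - z ) * 4 ) >= 17

Answer: ( ( 3 - z ) * 4 ) >= 17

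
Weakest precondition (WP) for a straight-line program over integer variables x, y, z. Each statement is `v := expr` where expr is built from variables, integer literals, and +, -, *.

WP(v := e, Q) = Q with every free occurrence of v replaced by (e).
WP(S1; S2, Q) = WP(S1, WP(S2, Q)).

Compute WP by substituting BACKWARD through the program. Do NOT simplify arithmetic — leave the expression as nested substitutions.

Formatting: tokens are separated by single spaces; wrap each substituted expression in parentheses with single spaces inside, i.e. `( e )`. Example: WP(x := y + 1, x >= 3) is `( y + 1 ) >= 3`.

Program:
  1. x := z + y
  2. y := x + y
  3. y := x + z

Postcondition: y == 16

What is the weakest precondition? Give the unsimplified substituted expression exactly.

Answer: ( ( z + y ) + z ) == 16

Derivation:
post: y == 16
stmt 3: y := x + z  -- replace 1 occurrence(s) of y with (x + z)
  => ( x + z ) == 16
stmt 2: y := x + y  -- replace 0 occurrence(s) of y with (x + y)
  => ( x + z ) == 16
stmt 1: x := z + y  -- replace 1 occurrence(s) of x with (z + y)
  => ( ( z + y ) + z ) == 16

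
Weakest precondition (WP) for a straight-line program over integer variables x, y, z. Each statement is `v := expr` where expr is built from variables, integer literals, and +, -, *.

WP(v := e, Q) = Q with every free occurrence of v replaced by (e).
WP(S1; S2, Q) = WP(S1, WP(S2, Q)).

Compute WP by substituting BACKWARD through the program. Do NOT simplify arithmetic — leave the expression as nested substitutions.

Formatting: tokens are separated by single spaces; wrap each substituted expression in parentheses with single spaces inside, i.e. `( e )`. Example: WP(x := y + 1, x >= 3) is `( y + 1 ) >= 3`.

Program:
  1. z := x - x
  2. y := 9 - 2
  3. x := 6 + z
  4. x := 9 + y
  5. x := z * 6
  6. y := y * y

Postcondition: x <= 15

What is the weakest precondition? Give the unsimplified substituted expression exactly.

Answer: ( ( x - x ) * 6 ) <= 15

Derivation:
post: x <= 15
stmt 6: y := y * y  -- replace 0 occurrence(s) of y with (y * y)
  => x <= 15
stmt 5: x := z * 6  -- replace 1 occurrence(s) of x with (z * 6)
  => ( z * 6 ) <= 15
stmt 4: x := 9 + y  -- replace 0 occurrence(s) of x with (9 + y)
  => ( z * 6 ) <= 15
stmt 3: x := 6 + z  -- replace 0 occurrence(s) of x with (6 + z)
  => ( z * 6 ) <= 15
stmt 2: y := 9 - 2  -- replace 0 occurrence(s) of y with (9 - 2)
  => ( z * 6 ) <= 15
stmt 1: z := x - x  -- replace 1 occurrence(s) of z with (x - x)
  => ( ( x - x ) * 6 ) <= 15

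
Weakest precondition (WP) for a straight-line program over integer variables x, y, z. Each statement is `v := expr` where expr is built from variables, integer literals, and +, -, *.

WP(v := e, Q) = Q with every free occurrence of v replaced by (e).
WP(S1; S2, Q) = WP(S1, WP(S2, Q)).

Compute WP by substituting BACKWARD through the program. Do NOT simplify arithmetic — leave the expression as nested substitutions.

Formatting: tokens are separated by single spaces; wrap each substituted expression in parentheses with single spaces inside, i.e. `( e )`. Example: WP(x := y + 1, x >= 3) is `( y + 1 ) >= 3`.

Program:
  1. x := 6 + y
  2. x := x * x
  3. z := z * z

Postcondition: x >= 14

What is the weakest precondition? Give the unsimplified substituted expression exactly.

Answer: ( ( 6 + y ) * ( 6 + y ) ) >= 14

Derivation:
post: x >= 14
stmt 3: z := z * z  -- replace 0 occurrence(s) of z with (z * z)
  => x >= 14
stmt 2: x := x * x  -- replace 1 occurrence(s) of x with (x * x)
  => ( x * x ) >= 14
stmt 1: x := 6 + y  -- replace 2 occurrence(s) of x with (6 + y)
  => ( ( 6 + y ) * ( 6 + y ) ) >= 14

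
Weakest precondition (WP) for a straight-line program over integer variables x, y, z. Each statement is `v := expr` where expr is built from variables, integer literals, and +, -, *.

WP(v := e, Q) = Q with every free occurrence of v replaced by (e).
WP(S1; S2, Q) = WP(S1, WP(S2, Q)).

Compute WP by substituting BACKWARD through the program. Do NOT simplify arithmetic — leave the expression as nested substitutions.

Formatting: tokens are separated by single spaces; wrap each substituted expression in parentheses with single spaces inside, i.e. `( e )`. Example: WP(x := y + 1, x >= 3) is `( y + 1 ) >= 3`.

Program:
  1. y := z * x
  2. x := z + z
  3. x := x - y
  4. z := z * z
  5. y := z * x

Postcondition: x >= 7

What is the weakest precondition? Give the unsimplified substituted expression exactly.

Answer: ( ( z + z ) - ( z * x ) ) >= 7

Derivation:
post: x >= 7
stmt 5: y := z * x  -- replace 0 occurrence(s) of y with (z * x)
  => x >= 7
stmt 4: z := z * z  -- replace 0 occurrence(s) of z with (z * z)
  => x >= 7
stmt 3: x := x - y  -- replace 1 occurrence(s) of x with (x - y)
  => ( x - y ) >= 7
stmt 2: x := z + z  -- replace 1 occurrence(s) of x with (z + z)
  => ( ( z + z ) - y ) >= 7
stmt 1: y := z * x  -- replace 1 occurrence(s) of y with (z * x)
  => ( ( z + z ) - ( z * x ) ) >= 7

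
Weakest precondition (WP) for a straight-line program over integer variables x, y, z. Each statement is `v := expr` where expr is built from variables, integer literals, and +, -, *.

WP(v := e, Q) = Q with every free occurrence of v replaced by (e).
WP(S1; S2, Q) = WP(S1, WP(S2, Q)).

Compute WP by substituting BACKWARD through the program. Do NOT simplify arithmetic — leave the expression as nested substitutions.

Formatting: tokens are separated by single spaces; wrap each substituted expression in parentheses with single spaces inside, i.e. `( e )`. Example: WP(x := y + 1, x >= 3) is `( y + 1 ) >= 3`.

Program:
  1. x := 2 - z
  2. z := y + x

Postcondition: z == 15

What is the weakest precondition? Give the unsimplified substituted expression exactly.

post: z == 15
stmt 2: z := y + x  -- replace 1 occurrence(s) of z with (y + x)
  => ( y + x ) == 15
stmt 1: x := 2 - z  -- replace 1 occurrence(s) of x with (2 - z)
  => ( y + ( 2 - z ) ) == 15

Answer: ( y + ( 2 - z ) ) == 15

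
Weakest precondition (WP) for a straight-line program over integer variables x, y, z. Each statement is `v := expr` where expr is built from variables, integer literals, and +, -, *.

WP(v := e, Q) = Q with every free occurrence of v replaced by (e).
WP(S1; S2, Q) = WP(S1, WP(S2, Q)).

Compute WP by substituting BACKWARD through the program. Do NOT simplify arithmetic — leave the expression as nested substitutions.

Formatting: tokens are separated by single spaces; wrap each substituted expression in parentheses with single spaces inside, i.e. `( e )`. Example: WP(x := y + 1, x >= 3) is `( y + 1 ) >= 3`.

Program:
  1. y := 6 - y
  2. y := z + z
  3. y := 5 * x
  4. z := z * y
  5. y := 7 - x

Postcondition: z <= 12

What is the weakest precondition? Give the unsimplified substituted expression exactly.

Answer: ( z * ( 5 * x ) ) <= 12

Derivation:
post: z <= 12
stmt 5: y := 7 - x  -- replace 0 occurrence(s) of y with (7 - x)
  => z <= 12
stmt 4: z := z * y  -- replace 1 occurrence(s) of z with (z * y)
  => ( z * y ) <= 12
stmt 3: y := 5 * x  -- replace 1 occurrence(s) of y with (5 * x)
  => ( z * ( 5 * x ) ) <= 12
stmt 2: y := z + z  -- replace 0 occurrence(s) of y with (z + z)
  => ( z * ( 5 * x ) ) <= 12
stmt 1: y := 6 - y  -- replace 0 occurrence(s) of y with (6 - y)
  => ( z * ( 5 * x ) ) <= 12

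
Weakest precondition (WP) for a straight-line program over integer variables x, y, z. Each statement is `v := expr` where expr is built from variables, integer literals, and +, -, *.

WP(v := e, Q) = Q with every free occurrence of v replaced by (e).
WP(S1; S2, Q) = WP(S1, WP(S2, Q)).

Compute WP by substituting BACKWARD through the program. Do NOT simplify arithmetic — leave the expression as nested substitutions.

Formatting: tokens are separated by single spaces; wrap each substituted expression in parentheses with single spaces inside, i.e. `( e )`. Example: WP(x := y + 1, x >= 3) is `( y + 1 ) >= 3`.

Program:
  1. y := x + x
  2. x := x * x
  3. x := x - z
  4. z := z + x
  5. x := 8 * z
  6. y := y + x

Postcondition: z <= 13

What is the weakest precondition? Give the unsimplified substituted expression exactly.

Answer: ( z + ( ( x * x ) - z ) ) <= 13

Derivation:
post: z <= 13
stmt 6: y := y + x  -- replace 0 occurrence(s) of y with (y + x)
  => z <= 13
stmt 5: x := 8 * z  -- replace 0 occurrence(s) of x with (8 * z)
  => z <= 13
stmt 4: z := z + x  -- replace 1 occurrence(s) of z with (z + x)
  => ( z + x ) <= 13
stmt 3: x := x - z  -- replace 1 occurrence(s) of x with (x - z)
  => ( z + ( x - z ) ) <= 13
stmt 2: x := x * x  -- replace 1 occurrence(s) of x with (x * x)
  => ( z + ( ( x * x ) - z ) ) <= 13
stmt 1: y := x + x  -- replace 0 occurrence(s) of y with (x + x)
  => ( z + ( ( x * x ) - z ) ) <= 13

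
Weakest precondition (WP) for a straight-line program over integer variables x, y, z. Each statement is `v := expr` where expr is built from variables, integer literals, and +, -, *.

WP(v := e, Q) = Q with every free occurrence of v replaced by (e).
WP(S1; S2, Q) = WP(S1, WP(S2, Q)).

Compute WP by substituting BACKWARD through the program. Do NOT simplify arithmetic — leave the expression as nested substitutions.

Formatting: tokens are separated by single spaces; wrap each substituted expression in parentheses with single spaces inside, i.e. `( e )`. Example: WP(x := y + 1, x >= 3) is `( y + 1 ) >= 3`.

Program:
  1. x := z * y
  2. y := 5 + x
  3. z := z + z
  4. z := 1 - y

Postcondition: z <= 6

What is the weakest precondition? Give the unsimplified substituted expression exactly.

Answer: ( 1 - ( 5 + ( z * y ) ) ) <= 6

Derivation:
post: z <= 6
stmt 4: z := 1 - y  -- replace 1 occurrence(s) of z with (1 - y)
  => ( 1 - y ) <= 6
stmt 3: z := z + z  -- replace 0 occurrence(s) of z with (z + z)
  => ( 1 - y ) <= 6
stmt 2: y := 5 + x  -- replace 1 occurrence(s) of y with (5 + x)
  => ( 1 - ( 5 + x ) ) <= 6
stmt 1: x := z * y  -- replace 1 occurrence(s) of x with (z * y)
  => ( 1 - ( 5 + ( z * y ) ) ) <= 6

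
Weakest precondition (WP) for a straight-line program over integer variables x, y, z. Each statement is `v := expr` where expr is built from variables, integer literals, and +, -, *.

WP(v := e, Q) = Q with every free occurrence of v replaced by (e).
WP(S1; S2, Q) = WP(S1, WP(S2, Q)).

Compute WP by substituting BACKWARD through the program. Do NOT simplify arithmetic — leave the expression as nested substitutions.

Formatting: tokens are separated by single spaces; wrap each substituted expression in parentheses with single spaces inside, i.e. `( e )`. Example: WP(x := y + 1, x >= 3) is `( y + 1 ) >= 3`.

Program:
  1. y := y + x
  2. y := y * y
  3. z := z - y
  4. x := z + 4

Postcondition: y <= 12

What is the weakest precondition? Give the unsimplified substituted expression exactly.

Answer: ( ( y + x ) * ( y + x ) ) <= 12

Derivation:
post: y <= 12
stmt 4: x := z + 4  -- replace 0 occurrence(s) of x with (z + 4)
  => y <= 12
stmt 3: z := z - y  -- replace 0 occurrence(s) of z with (z - y)
  => y <= 12
stmt 2: y := y * y  -- replace 1 occurrence(s) of y with (y * y)
  => ( y * y ) <= 12
stmt 1: y := y + x  -- replace 2 occurrence(s) of y with (y + x)
  => ( ( y + x ) * ( y + x ) ) <= 12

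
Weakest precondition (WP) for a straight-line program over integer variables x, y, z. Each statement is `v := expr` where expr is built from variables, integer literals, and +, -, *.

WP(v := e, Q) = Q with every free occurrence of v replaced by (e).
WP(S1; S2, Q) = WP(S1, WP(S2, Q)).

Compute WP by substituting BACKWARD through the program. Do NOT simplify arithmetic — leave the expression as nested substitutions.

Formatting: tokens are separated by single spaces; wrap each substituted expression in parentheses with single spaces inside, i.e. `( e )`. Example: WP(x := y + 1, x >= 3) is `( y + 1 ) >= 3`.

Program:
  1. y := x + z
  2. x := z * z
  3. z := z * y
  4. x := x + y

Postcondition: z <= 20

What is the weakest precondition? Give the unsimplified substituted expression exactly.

Answer: ( z * ( x + z ) ) <= 20

Derivation:
post: z <= 20
stmt 4: x := x + y  -- replace 0 occurrence(s) of x with (x + y)
  => z <= 20
stmt 3: z := z * y  -- replace 1 occurrence(s) of z with (z * y)
  => ( z * y ) <= 20
stmt 2: x := z * z  -- replace 0 occurrence(s) of x with (z * z)
  => ( z * y ) <= 20
stmt 1: y := x + z  -- replace 1 occurrence(s) of y with (x + z)
  => ( z * ( x + z ) ) <= 20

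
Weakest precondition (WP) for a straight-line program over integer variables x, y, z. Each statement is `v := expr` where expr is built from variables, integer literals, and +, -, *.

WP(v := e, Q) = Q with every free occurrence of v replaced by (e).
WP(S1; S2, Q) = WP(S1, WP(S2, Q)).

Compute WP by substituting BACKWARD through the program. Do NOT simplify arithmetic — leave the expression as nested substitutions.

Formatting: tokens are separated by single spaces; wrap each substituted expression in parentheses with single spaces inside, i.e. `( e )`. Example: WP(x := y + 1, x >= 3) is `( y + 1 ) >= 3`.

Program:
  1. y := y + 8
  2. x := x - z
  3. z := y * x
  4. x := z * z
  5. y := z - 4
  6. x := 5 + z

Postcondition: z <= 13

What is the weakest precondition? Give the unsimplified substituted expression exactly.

Answer: ( ( y + 8 ) * ( x - z ) ) <= 13

Derivation:
post: z <= 13
stmt 6: x := 5 + z  -- replace 0 occurrence(s) of x with (5 + z)
  => z <= 13
stmt 5: y := z - 4  -- replace 0 occurrence(s) of y with (z - 4)
  => z <= 13
stmt 4: x := z * z  -- replace 0 occurrence(s) of x with (z * z)
  => z <= 13
stmt 3: z := y * x  -- replace 1 occurrence(s) of z with (y * x)
  => ( y * x ) <= 13
stmt 2: x := x - z  -- replace 1 occurrence(s) of x with (x - z)
  => ( y * ( x - z ) ) <= 13
stmt 1: y := y + 8  -- replace 1 occurrence(s) of y with (y + 8)
  => ( ( y + 8 ) * ( x - z ) ) <= 13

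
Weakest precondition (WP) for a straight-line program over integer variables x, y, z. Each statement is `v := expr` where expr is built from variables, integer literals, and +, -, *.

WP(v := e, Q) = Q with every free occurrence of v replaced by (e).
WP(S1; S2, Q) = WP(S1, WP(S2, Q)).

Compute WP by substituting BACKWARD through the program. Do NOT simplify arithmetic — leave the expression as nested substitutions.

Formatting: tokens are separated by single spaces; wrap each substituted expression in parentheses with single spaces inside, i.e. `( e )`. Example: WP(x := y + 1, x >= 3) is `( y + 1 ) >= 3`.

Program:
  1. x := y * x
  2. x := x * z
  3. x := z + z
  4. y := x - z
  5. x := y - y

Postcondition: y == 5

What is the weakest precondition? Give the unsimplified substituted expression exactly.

post: y == 5
stmt 5: x := y - y  -- replace 0 occurrence(s) of x with (y - y)
  => y == 5
stmt 4: y := x - z  -- replace 1 occurrence(s) of y with (x - z)
  => ( x - z ) == 5
stmt 3: x := z + z  -- replace 1 occurrence(s) of x with (z + z)
  => ( ( z + z ) - z ) == 5
stmt 2: x := x * z  -- replace 0 occurrence(s) of x with (x * z)
  => ( ( z + z ) - z ) == 5
stmt 1: x := y * x  -- replace 0 occurrence(s) of x with (y * x)
  => ( ( z + z ) - z ) == 5

Answer: ( ( z + z ) - z ) == 5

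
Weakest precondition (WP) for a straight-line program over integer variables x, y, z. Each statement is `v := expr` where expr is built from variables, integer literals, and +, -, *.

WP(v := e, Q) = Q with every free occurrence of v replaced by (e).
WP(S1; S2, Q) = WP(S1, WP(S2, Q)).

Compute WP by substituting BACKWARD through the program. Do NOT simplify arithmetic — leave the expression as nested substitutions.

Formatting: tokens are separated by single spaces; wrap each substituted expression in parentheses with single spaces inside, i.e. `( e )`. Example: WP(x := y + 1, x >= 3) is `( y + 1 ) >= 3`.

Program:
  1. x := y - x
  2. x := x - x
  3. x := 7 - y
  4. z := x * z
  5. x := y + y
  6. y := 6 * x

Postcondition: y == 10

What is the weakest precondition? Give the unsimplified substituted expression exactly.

Answer: ( 6 * ( y + y ) ) == 10

Derivation:
post: y == 10
stmt 6: y := 6 * x  -- replace 1 occurrence(s) of y with (6 * x)
  => ( 6 * x ) == 10
stmt 5: x := y + y  -- replace 1 occurrence(s) of x with (y + y)
  => ( 6 * ( y + y ) ) == 10
stmt 4: z := x * z  -- replace 0 occurrence(s) of z with (x * z)
  => ( 6 * ( y + y ) ) == 10
stmt 3: x := 7 - y  -- replace 0 occurrence(s) of x with (7 - y)
  => ( 6 * ( y + y ) ) == 10
stmt 2: x := x - x  -- replace 0 occurrence(s) of x with (x - x)
  => ( 6 * ( y + y ) ) == 10
stmt 1: x := y - x  -- replace 0 occurrence(s) of x with (y - x)
  => ( 6 * ( y + y ) ) == 10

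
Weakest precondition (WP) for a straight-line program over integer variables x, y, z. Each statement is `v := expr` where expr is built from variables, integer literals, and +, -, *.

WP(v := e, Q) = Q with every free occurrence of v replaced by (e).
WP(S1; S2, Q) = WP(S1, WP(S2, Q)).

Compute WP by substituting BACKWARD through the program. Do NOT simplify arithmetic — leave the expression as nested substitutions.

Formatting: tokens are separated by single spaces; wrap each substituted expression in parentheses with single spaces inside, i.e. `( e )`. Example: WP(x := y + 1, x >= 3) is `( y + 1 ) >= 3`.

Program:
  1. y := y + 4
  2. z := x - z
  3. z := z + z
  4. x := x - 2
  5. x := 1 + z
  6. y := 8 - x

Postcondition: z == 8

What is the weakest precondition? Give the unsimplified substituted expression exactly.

post: z == 8
stmt 6: y := 8 - x  -- replace 0 occurrence(s) of y with (8 - x)
  => z == 8
stmt 5: x := 1 + z  -- replace 0 occurrence(s) of x with (1 + z)
  => z == 8
stmt 4: x := x - 2  -- replace 0 occurrence(s) of x with (x - 2)
  => z == 8
stmt 3: z := z + z  -- replace 1 occurrence(s) of z with (z + z)
  => ( z + z ) == 8
stmt 2: z := x - z  -- replace 2 occurrence(s) of z with (x - z)
  => ( ( x - z ) + ( x - z ) ) == 8
stmt 1: y := y + 4  -- replace 0 occurrence(s) of y with (y + 4)
  => ( ( x - z ) + ( x - z ) ) == 8

Answer: ( ( x - z ) + ( x - z ) ) == 8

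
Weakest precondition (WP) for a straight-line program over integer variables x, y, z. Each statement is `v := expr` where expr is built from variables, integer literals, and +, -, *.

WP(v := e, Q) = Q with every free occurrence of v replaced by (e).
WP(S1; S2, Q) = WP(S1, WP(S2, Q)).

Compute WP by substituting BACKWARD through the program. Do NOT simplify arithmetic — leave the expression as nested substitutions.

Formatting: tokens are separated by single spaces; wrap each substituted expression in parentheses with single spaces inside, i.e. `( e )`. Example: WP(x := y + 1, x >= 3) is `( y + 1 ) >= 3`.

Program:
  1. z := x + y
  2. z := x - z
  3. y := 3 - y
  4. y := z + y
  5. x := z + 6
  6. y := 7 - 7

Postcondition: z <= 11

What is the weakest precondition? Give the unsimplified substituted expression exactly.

Answer: ( x - ( x + y ) ) <= 11

Derivation:
post: z <= 11
stmt 6: y := 7 - 7  -- replace 0 occurrence(s) of y with (7 - 7)
  => z <= 11
stmt 5: x := z + 6  -- replace 0 occurrence(s) of x with (z + 6)
  => z <= 11
stmt 4: y := z + y  -- replace 0 occurrence(s) of y with (z + y)
  => z <= 11
stmt 3: y := 3 - y  -- replace 0 occurrence(s) of y with (3 - y)
  => z <= 11
stmt 2: z := x - z  -- replace 1 occurrence(s) of z with (x - z)
  => ( x - z ) <= 11
stmt 1: z := x + y  -- replace 1 occurrence(s) of z with (x + y)
  => ( x - ( x + y ) ) <= 11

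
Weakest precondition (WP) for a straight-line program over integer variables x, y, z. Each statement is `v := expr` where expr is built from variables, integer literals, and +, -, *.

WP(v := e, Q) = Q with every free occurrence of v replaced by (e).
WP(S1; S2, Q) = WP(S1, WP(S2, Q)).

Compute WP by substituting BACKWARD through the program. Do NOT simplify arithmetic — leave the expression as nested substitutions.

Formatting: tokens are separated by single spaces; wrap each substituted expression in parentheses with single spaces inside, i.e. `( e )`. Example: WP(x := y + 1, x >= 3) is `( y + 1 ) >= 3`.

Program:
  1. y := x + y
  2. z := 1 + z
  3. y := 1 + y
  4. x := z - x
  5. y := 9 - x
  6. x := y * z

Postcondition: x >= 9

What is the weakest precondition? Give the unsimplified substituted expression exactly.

Answer: ( ( 9 - ( ( 1 + z ) - x ) ) * ( 1 + z ) ) >= 9

Derivation:
post: x >= 9
stmt 6: x := y * z  -- replace 1 occurrence(s) of x with (y * z)
  => ( y * z ) >= 9
stmt 5: y := 9 - x  -- replace 1 occurrence(s) of y with (9 - x)
  => ( ( 9 - x ) * z ) >= 9
stmt 4: x := z - x  -- replace 1 occurrence(s) of x with (z - x)
  => ( ( 9 - ( z - x ) ) * z ) >= 9
stmt 3: y := 1 + y  -- replace 0 occurrence(s) of y with (1 + y)
  => ( ( 9 - ( z - x ) ) * z ) >= 9
stmt 2: z := 1 + z  -- replace 2 occurrence(s) of z with (1 + z)
  => ( ( 9 - ( ( 1 + z ) - x ) ) * ( 1 + z ) ) >= 9
stmt 1: y := x + y  -- replace 0 occurrence(s) of y with (x + y)
  => ( ( 9 - ( ( 1 + z ) - x ) ) * ( 1 + z ) ) >= 9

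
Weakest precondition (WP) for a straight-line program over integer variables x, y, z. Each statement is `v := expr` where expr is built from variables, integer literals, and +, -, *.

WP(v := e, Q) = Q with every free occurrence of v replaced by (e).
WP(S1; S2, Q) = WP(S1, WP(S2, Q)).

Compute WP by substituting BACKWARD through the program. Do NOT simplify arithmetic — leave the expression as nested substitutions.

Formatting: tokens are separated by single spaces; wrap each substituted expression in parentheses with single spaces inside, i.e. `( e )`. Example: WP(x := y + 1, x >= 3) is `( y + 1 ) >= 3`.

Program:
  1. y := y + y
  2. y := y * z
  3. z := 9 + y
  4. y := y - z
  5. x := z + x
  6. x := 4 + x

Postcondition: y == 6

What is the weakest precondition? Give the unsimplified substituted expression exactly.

Answer: ( ( ( y + y ) * z ) - ( 9 + ( ( y + y ) * z ) ) ) == 6

Derivation:
post: y == 6
stmt 6: x := 4 + x  -- replace 0 occurrence(s) of x with (4 + x)
  => y == 6
stmt 5: x := z + x  -- replace 0 occurrence(s) of x with (z + x)
  => y == 6
stmt 4: y := y - z  -- replace 1 occurrence(s) of y with (y - z)
  => ( y - z ) == 6
stmt 3: z := 9 + y  -- replace 1 occurrence(s) of z with (9 + y)
  => ( y - ( 9 + y ) ) == 6
stmt 2: y := y * z  -- replace 2 occurrence(s) of y with (y * z)
  => ( ( y * z ) - ( 9 + ( y * z ) ) ) == 6
stmt 1: y := y + y  -- replace 2 occurrence(s) of y with (y + y)
  => ( ( ( y + y ) * z ) - ( 9 + ( ( y + y ) * z ) ) ) == 6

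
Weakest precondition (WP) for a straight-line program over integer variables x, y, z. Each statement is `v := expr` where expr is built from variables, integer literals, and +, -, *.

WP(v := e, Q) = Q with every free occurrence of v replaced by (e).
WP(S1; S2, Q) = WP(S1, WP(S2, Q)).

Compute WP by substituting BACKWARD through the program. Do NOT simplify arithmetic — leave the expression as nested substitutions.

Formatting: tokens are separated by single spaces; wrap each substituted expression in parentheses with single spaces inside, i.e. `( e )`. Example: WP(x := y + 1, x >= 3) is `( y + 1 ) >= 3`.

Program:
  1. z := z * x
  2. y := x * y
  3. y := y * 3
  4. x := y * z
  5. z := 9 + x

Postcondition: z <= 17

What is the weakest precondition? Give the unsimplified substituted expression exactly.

Answer: ( 9 + ( ( ( x * y ) * 3 ) * ( z * x ) ) ) <= 17

Derivation:
post: z <= 17
stmt 5: z := 9 + x  -- replace 1 occurrence(s) of z with (9 + x)
  => ( 9 + x ) <= 17
stmt 4: x := y * z  -- replace 1 occurrence(s) of x with (y * z)
  => ( 9 + ( y * z ) ) <= 17
stmt 3: y := y * 3  -- replace 1 occurrence(s) of y with (y * 3)
  => ( 9 + ( ( y * 3 ) * z ) ) <= 17
stmt 2: y := x * y  -- replace 1 occurrence(s) of y with (x * y)
  => ( 9 + ( ( ( x * y ) * 3 ) * z ) ) <= 17
stmt 1: z := z * x  -- replace 1 occurrence(s) of z with (z * x)
  => ( 9 + ( ( ( x * y ) * 3 ) * ( z * x ) ) ) <= 17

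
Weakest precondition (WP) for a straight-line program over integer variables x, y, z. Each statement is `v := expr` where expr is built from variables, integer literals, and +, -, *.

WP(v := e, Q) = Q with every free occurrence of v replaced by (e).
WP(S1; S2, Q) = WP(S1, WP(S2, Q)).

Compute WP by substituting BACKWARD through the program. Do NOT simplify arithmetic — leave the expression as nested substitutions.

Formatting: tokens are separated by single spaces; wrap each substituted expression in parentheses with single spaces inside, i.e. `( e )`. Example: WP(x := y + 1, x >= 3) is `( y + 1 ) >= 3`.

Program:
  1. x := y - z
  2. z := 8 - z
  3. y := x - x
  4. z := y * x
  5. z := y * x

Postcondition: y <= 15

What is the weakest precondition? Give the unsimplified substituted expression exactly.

Answer: ( ( y - z ) - ( y - z ) ) <= 15

Derivation:
post: y <= 15
stmt 5: z := y * x  -- replace 0 occurrence(s) of z with (y * x)
  => y <= 15
stmt 4: z := y * x  -- replace 0 occurrence(s) of z with (y * x)
  => y <= 15
stmt 3: y := x - x  -- replace 1 occurrence(s) of y with (x - x)
  => ( x - x ) <= 15
stmt 2: z := 8 - z  -- replace 0 occurrence(s) of z with (8 - z)
  => ( x - x ) <= 15
stmt 1: x := y - z  -- replace 2 occurrence(s) of x with (y - z)
  => ( ( y - z ) - ( y - z ) ) <= 15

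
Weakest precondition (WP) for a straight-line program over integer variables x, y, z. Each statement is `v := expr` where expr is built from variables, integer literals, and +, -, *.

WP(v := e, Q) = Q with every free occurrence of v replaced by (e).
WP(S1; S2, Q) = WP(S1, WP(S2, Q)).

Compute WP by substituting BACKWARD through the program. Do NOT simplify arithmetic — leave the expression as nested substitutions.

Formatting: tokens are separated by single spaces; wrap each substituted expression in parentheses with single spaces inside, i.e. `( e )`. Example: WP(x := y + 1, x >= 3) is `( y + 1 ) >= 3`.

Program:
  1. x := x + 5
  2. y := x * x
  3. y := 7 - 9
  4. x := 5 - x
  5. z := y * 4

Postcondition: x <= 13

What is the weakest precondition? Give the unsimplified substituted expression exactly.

post: x <= 13
stmt 5: z := y * 4  -- replace 0 occurrence(s) of z with (y * 4)
  => x <= 13
stmt 4: x := 5 - x  -- replace 1 occurrence(s) of x with (5 - x)
  => ( 5 - x ) <= 13
stmt 3: y := 7 - 9  -- replace 0 occurrence(s) of y with (7 - 9)
  => ( 5 - x ) <= 13
stmt 2: y := x * x  -- replace 0 occurrence(s) of y with (x * x)
  => ( 5 - x ) <= 13
stmt 1: x := x + 5  -- replace 1 occurrence(s) of x with (x + 5)
  => ( 5 - ( x + 5 ) ) <= 13

Answer: ( 5 - ( x + 5 ) ) <= 13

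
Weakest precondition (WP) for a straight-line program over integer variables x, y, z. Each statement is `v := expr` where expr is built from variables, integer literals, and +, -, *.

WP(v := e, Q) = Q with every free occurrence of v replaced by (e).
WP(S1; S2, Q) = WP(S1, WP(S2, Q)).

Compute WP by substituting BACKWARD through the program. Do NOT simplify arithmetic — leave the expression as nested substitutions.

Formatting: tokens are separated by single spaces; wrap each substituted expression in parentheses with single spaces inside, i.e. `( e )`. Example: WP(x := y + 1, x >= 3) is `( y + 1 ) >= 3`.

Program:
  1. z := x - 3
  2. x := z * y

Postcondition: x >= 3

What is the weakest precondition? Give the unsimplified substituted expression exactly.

Answer: ( ( x - 3 ) * y ) >= 3

Derivation:
post: x >= 3
stmt 2: x := z * y  -- replace 1 occurrence(s) of x with (z * y)
  => ( z * y ) >= 3
stmt 1: z := x - 3  -- replace 1 occurrence(s) of z with (x - 3)
  => ( ( x - 3 ) * y ) >= 3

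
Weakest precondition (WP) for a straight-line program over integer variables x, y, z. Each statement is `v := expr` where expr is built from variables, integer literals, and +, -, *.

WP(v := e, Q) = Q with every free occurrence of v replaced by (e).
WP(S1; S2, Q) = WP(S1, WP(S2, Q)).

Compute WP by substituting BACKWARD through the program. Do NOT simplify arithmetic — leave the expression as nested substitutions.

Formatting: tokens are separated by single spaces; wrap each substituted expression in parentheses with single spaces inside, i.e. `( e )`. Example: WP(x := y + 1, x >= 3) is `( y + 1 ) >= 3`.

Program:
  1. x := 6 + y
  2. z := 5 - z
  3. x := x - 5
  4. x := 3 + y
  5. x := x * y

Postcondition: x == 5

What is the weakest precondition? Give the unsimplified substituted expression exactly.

Answer: ( ( 3 + y ) * y ) == 5

Derivation:
post: x == 5
stmt 5: x := x * y  -- replace 1 occurrence(s) of x with (x * y)
  => ( x * y ) == 5
stmt 4: x := 3 + y  -- replace 1 occurrence(s) of x with (3 + y)
  => ( ( 3 + y ) * y ) == 5
stmt 3: x := x - 5  -- replace 0 occurrence(s) of x with (x - 5)
  => ( ( 3 + y ) * y ) == 5
stmt 2: z := 5 - z  -- replace 0 occurrence(s) of z with (5 - z)
  => ( ( 3 + y ) * y ) == 5
stmt 1: x := 6 + y  -- replace 0 occurrence(s) of x with (6 + y)
  => ( ( 3 + y ) * y ) == 5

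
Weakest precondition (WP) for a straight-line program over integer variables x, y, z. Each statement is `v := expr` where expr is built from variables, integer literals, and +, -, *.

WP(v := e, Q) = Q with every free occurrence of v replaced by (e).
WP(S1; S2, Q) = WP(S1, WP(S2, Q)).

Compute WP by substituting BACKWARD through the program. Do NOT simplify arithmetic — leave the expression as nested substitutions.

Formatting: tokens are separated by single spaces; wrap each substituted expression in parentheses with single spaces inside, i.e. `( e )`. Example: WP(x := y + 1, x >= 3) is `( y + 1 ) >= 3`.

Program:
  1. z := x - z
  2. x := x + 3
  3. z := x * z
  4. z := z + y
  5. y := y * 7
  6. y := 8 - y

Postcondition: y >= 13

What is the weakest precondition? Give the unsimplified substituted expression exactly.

Answer: ( 8 - ( y * 7 ) ) >= 13

Derivation:
post: y >= 13
stmt 6: y := 8 - y  -- replace 1 occurrence(s) of y with (8 - y)
  => ( 8 - y ) >= 13
stmt 5: y := y * 7  -- replace 1 occurrence(s) of y with (y * 7)
  => ( 8 - ( y * 7 ) ) >= 13
stmt 4: z := z + y  -- replace 0 occurrence(s) of z with (z + y)
  => ( 8 - ( y * 7 ) ) >= 13
stmt 3: z := x * z  -- replace 0 occurrence(s) of z with (x * z)
  => ( 8 - ( y * 7 ) ) >= 13
stmt 2: x := x + 3  -- replace 0 occurrence(s) of x with (x + 3)
  => ( 8 - ( y * 7 ) ) >= 13
stmt 1: z := x - z  -- replace 0 occurrence(s) of z with (x - z)
  => ( 8 - ( y * 7 ) ) >= 13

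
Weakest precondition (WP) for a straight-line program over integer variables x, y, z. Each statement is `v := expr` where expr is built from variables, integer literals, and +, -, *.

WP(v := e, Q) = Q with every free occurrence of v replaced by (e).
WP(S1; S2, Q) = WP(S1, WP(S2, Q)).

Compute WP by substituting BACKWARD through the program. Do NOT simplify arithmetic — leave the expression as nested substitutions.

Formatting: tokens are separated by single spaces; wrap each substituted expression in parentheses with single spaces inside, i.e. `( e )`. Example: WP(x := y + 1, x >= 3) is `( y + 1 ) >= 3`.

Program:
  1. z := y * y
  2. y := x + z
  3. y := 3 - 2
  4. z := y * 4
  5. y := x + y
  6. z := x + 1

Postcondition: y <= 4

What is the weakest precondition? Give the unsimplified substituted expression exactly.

Answer: ( x + ( 3 - 2 ) ) <= 4

Derivation:
post: y <= 4
stmt 6: z := x + 1  -- replace 0 occurrence(s) of z with (x + 1)
  => y <= 4
stmt 5: y := x + y  -- replace 1 occurrence(s) of y with (x + y)
  => ( x + y ) <= 4
stmt 4: z := y * 4  -- replace 0 occurrence(s) of z with (y * 4)
  => ( x + y ) <= 4
stmt 3: y := 3 - 2  -- replace 1 occurrence(s) of y with (3 - 2)
  => ( x + ( 3 - 2 ) ) <= 4
stmt 2: y := x + z  -- replace 0 occurrence(s) of y with (x + z)
  => ( x + ( 3 - 2 ) ) <= 4
stmt 1: z := y * y  -- replace 0 occurrence(s) of z with (y * y)
  => ( x + ( 3 - 2 ) ) <= 4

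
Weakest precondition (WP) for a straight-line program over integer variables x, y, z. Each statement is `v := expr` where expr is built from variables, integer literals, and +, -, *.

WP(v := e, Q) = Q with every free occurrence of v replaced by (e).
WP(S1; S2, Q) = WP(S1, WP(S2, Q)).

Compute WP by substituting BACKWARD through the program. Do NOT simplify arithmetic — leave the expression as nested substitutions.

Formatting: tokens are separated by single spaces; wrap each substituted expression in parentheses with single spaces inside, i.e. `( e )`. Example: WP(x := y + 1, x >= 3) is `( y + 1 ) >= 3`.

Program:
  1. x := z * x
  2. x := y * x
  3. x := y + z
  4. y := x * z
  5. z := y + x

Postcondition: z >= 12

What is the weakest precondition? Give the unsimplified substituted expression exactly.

post: z >= 12
stmt 5: z := y + x  -- replace 1 occurrence(s) of z with (y + x)
  => ( y + x ) >= 12
stmt 4: y := x * z  -- replace 1 occurrence(s) of y with (x * z)
  => ( ( x * z ) + x ) >= 12
stmt 3: x := y + z  -- replace 2 occurrence(s) of x with (y + z)
  => ( ( ( y + z ) * z ) + ( y + z ) ) >= 12
stmt 2: x := y * x  -- replace 0 occurrence(s) of x with (y * x)
  => ( ( ( y + z ) * z ) + ( y + z ) ) >= 12
stmt 1: x := z * x  -- replace 0 occurrence(s) of x with (z * x)
  => ( ( ( y + z ) * z ) + ( y + z ) ) >= 12

Answer: ( ( ( y + z ) * z ) + ( y + z ) ) >= 12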